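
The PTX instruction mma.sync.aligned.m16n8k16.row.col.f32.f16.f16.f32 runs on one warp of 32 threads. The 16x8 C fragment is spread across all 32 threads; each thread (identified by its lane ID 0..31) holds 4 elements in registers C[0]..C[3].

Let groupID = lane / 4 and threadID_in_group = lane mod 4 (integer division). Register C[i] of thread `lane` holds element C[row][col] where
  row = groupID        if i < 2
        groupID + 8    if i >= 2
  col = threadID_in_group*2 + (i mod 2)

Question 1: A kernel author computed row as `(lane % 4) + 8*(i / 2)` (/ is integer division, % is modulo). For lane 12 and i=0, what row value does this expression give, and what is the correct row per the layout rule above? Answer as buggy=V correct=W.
`(lane % 4) + 8*(i / 2)`[12,0]=>0
lane 12=>12/4=3, 12 mod 4=0
i=0  r:3+0=>3  c:2·0+0=>0
row: 0 vs 3

buggy=0 correct=3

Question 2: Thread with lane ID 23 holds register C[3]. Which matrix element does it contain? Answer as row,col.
13,7

lane 23: gid=5 (23/4), tid=3 (23%4)
i=3: r=5+8=13, c=3*2+1=7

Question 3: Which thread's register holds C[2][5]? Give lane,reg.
10,1

r=2->g=2,rb=0  c=5->t=2,b0=1
L=2*4+2=10  i=0*2+1=1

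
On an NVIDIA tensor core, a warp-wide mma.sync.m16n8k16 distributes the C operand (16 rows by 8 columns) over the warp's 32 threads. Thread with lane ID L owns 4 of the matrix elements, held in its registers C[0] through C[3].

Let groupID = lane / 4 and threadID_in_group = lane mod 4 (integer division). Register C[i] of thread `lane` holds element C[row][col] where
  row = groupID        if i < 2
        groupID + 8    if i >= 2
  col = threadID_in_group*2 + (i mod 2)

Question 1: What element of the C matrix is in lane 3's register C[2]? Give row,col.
8,6

3: gr=0,th=3
[2] (0+8,3*2+0) = (8,6)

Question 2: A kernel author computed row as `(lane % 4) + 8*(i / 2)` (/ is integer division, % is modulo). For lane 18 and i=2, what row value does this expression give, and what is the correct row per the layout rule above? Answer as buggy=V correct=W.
`(lane % 4) + 8*(i / 2)`[18,2]⇒10
L=18⇒gr=18>>2=4, th=18&3=2
[2]⇒row 4+8=12  col 2·2+0=4
row: 10 vs 12

buggy=10 correct=12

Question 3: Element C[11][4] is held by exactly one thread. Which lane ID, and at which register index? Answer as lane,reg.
14,2

r=11→G=3,rhi=1  c=4→T=2,p=0
L=3*4+2=14  i=1*2+0=2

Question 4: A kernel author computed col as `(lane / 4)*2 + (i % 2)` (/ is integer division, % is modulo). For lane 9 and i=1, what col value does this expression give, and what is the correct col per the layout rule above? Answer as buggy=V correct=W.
buggy=5 correct=3

`(lane / 4)*2 + (i % 2)`[9,1]→5
9: G=2,T=1
[1] (2+0,1*2+1) = (2,3)
col: 5 vs 3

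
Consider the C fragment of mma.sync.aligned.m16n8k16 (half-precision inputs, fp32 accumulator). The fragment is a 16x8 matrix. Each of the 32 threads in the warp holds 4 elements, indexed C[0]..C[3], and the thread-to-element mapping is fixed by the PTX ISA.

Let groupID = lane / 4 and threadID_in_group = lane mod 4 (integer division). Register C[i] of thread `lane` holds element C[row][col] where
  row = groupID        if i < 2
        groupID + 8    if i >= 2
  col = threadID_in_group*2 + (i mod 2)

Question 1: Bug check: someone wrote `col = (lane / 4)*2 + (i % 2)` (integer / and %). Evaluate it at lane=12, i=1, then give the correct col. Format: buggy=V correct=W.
`(lane / 4)*2 + (i % 2)`[12,1]->7
12: g=3,t=0
[1] (3+0,0*2+1) = (3,1)
col: 7 vs 1

buggy=7 correct=1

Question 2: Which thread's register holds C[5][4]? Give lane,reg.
r:5=>grp=5,rB=0  c:4=>tig=2,lo=0
L=5*4+2=22  i=0*2+0=0

22,0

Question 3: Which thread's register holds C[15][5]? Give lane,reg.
r:15=>grp=7,rB=1  c:5=>tig=2,lo=1
L=7*4+2=30  i=1*2+1=3

30,3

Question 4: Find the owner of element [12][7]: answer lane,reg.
19,3

r: 12->gid=4,r8=1  c: 7->tid=3,i&1=1
L=4*4+3=19  i=1*2+1=3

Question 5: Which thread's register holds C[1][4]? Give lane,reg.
6,0

r=1→G=1,rhi=0  c=4→T=2,p=0
L=1*4+2=6  i=0*2+0=0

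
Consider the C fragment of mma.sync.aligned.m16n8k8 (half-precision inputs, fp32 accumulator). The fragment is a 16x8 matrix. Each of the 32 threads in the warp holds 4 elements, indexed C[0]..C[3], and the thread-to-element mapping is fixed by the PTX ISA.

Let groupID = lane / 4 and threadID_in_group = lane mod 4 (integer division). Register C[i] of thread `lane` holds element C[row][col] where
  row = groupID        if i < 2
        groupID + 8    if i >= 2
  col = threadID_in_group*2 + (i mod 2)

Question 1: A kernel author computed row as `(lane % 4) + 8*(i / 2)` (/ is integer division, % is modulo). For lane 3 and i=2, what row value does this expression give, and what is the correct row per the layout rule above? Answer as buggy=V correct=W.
buggy=11 correct=8

`(lane % 4) + 8*(i / 2)`[3,2]->11
L=3->g=3>>2=0, t=3&3=3
[2]->row 0+8=8  col 3·2+0=6
row: 11 vs 8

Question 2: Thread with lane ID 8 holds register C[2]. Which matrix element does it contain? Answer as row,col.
10,0

8: grp=2,tig=0
[2] (2+8,0*2+0) = (10,0)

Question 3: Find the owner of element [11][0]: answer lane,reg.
12,2

r=11⇒gr=3,Rb=1  c=0⇒th=0,odd=0
L=3*4+0=12  i=1*2+0=2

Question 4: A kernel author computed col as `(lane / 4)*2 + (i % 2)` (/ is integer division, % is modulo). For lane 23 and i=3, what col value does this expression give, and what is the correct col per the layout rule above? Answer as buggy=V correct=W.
buggy=11 correct=7

`(lane / 4)*2 + (i % 2)`[23,3]→11
L=23→G=23>>2=5, T=23&3=3
[3]→row 5+8=13  col 3·2+1=7
col: 11 vs 7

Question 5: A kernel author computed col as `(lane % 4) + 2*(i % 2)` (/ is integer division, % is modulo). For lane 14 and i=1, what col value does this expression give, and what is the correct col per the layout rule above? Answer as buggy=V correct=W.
`(lane % 4) + 2*(i % 2)`[14,1]->4
lane 14->14/4=3, 14 mod 4=2
i=1  r:3+0->3  c:2·2+1->5
col: 4 vs 5

buggy=4 correct=5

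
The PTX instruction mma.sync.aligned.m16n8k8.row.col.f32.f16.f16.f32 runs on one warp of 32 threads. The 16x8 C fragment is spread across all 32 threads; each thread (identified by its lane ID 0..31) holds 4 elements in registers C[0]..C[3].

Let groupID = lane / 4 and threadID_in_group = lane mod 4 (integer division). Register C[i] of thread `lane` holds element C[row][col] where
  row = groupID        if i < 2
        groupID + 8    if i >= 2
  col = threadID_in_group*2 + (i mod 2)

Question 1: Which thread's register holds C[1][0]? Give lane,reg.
r=1⇒gr=1,Rb=0  c=0⇒th=0,odd=0
L=1*4+0=4  i=0*2+0=0

4,0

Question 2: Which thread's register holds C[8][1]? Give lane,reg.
0,3

r=8->g=0,rb=1  c=1->t=0,b0=1
L=0*4+0=0  i=1*2+1=3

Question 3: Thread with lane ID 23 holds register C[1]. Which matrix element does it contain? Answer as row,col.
5,7

23: G=5,T=3
[1] (5+0,3*2+1) = (5,7)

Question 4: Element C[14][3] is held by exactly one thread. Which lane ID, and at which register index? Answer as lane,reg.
r=14⇒gr=6,Rb=1  c=3⇒th=1,odd=1
L=6*4+1=25  i=1*2+1=3

25,3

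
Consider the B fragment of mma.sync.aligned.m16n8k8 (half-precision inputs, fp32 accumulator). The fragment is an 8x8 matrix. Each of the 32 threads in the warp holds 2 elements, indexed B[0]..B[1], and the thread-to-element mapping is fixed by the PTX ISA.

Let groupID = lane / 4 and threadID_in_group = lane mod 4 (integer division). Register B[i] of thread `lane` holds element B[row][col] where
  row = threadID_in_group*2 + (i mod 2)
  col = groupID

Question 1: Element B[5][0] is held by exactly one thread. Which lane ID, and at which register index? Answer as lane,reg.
c: 0->gid=0  r: 5->tid=2,i&1=1
L=0*4+2=2  i=1=1

2,1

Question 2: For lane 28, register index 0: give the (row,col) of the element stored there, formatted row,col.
28: gr=7,th=0
[0] (0*2+0,7) = (0,7)

0,7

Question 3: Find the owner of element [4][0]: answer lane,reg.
2,0

c: 0->gid=0  r: 4->tid=2,i&1=0
L=0*4+2=2  i=0=0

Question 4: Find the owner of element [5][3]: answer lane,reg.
14,1

c=3⇒gr=3  r=5⇒th=2,odd=1
L=3*4+2=14  i=1=1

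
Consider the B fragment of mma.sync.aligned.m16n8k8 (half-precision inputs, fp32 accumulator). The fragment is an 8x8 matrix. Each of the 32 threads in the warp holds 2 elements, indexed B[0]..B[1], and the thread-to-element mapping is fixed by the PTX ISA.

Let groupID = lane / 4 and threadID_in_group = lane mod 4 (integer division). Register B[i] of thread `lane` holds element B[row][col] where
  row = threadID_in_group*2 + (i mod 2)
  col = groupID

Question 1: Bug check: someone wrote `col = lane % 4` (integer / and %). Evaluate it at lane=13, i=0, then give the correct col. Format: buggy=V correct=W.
buggy=1 correct=3

`lane % 4`[13,0]⇒1
lane 13⇒13/4=3, 13 mod 4=1
i=0  r:2·1+0⇒2  c:3
col: 1 vs 3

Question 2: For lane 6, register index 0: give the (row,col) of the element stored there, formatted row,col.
6: gr=1,th=2
[0] (2*2+0,1) = (4,1)

4,1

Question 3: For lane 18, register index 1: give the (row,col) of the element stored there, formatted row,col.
L=18->g=18>>2=4, t=18&3=2
[1]->row 2·2+1=5  col g=4

5,4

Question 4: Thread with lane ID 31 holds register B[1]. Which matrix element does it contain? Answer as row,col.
31: grp=7,tig=3
[1] (3*2+1,7) = (7,7)

7,7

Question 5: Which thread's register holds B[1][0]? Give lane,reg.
c: 0->gid=0  r: 1->tid=0,i&1=1
L=0*4+0=0  i=1=1

0,1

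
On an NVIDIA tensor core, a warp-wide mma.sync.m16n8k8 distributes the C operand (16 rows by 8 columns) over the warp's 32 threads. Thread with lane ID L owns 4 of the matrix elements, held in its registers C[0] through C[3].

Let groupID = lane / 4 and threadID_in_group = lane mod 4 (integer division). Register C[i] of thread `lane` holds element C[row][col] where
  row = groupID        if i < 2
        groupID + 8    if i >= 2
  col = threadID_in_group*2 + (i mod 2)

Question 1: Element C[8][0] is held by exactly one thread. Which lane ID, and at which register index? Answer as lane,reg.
0,2

r=8->g=0,rb=1  c=0->t=0,b0=0
L=0*4+0=0  i=1*2+0=2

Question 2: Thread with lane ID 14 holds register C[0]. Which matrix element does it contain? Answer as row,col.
lane 14: g=3 (14/4), t=2 (14%4)
i=0: r=3+0=3, c=2*2+0=4

3,4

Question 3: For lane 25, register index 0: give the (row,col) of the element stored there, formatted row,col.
6,2

lane 25: g=6 (25/4), t=1 (25%4)
i=0: r=6+0=6, c=1*2+0=2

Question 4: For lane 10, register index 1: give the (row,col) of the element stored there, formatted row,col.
L=10->g=10>>2=2, t=10&3=2
[1]->row 2+0=2  col 2·2+1=5

2,5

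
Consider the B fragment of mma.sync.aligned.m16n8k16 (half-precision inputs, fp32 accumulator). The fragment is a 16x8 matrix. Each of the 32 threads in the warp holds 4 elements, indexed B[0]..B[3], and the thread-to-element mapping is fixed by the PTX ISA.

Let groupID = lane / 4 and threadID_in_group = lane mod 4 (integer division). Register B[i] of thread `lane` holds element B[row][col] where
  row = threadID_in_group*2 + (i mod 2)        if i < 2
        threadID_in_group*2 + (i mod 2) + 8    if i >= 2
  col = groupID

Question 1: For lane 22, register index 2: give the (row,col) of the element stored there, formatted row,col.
lane 22: grp=5 (22/4), tig=2 (22%4)
i=2: r=2*2+0+8=12, c=grp=5

12,5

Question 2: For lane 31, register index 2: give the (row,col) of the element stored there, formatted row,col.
14,7

lane 31: gid=7 (31/4), tid=3 (31%4)
i=2: r=3*2+0+8=14, c=gid=7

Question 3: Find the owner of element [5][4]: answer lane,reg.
c:4=>grp=4  r:5=>rB=0,tig=2,lo=1
L=4*4+2=18  i=0*2+1=1

18,1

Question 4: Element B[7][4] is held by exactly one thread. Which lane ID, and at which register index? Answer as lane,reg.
c:4=>grp=4  r:7=>rB=0,tig=3,lo=1
L=4*4+3=19  i=0*2+1=1

19,1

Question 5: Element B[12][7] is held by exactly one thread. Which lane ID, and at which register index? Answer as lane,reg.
c=7⇒gr=7  r=12⇒Rb=1,th=2,odd=0
L=7*4+2=30  i=1*2+0=2

30,2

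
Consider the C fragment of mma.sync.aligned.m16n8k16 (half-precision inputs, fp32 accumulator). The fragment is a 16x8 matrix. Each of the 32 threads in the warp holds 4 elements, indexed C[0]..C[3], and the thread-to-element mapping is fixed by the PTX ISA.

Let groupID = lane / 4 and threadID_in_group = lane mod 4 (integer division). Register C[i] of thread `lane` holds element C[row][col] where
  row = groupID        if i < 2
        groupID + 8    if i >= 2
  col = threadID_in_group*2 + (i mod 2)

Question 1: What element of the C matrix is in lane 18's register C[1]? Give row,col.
lane 18->18/4=4, 18 mod 4=2
i=1  r:4+0->4  c:2·2+1->5

4,5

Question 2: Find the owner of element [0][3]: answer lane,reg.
1,1

r:0=>grp=0,rB=0  c:3=>tig=1,lo=1
L=0*4+1=1  i=0*2+1=1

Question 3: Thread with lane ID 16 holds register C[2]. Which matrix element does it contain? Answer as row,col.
12,0

16: G=4,T=0
[2] (4+8,0*2+0) = (12,0)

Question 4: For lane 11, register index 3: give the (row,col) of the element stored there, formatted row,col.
L=11->gid=11>>2=2, tid=11&3=3
[3]->row 2+8=10  col 3·2+1=7

10,7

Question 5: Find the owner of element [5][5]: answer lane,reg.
r=5->g=5,rb=0  c=5->t=2,b0=1
L=5*4+2=22  i=0*2+1=1

22,1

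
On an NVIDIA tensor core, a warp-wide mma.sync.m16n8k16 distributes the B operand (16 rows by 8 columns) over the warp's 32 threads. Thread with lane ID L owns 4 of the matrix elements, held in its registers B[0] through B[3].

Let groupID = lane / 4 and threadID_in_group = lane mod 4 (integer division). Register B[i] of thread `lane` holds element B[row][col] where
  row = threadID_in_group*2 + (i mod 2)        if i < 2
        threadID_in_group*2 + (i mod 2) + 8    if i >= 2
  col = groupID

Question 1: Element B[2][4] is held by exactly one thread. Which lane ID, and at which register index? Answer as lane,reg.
17,0

c:4=>grp=4  r:2=>rB=0,tig=1,lo=0
L=4*4+1=17  i=0*2+0=0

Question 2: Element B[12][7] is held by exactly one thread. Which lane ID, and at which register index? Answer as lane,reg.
c:7=>grp=7  r:12=>rB=1,tig=2,lo=0
L=7*4+2=30  i=1*2+0=2

30,2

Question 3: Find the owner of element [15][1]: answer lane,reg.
c:1=>grp=1  r:15=>rB=1,tig=3,lo=1
L=1*4+3=7  i=1*2+1=3

7,3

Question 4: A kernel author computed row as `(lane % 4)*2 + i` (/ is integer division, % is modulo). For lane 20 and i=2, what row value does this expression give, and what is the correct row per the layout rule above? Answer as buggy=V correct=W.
`(lane % 4)*2 + i`[20,2]->2
lane 20->20/4=5, 20 mod 4=0
i=2  r:2·0+0+8->8  c:5
row: 2 vs 8

buggy=2 correct=8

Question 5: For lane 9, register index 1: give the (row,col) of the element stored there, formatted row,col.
3,2

L=9⇒gr=9>>2=2, th=9&3=1
[1]⇒row 1·2+1+0=3  col gr=2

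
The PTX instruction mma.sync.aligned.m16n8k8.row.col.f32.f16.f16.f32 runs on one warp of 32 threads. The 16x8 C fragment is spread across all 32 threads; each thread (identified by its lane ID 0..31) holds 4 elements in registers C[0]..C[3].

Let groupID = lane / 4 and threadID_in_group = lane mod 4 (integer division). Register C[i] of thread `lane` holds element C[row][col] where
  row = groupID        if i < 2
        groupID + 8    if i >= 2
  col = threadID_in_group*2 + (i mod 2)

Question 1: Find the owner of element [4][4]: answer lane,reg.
r=4⇒gr=4,Rb=0  c=4⇒th=2,odd=0
L=4*4+2=18  i=0*2+0=0

18,0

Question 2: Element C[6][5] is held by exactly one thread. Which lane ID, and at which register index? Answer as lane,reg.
26,1

r=6→G=6,rhi=0  c=5→T=2,p=1
L=6*4+2=26  i=0*2+1=1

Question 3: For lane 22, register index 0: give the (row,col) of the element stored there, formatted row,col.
5,4

L=22=>grp=22>>2=5, tig=22&3=2
[0]=>row 5+0=5  col 2·2+0=4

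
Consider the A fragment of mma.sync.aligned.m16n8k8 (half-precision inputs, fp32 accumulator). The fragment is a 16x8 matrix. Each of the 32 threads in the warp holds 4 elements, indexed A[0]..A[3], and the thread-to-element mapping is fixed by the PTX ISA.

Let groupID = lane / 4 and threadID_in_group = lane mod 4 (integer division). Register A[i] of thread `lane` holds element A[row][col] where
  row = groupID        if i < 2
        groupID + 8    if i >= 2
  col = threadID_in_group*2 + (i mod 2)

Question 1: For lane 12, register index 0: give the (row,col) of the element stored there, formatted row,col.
L=12->gid=12>>2=3, tid=12&3=0
[0]->row 3+0=3  col 0·2+0=0

3,0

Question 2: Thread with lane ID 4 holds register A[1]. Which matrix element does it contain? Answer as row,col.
lane 4: gid=1 (4/4), tid=0 (4%4)
i=1: r=1+0=1, c=0*2+1=1

1,1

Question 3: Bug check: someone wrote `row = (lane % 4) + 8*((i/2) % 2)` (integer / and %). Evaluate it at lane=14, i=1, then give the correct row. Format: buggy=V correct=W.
buggy=2 correct=3

`(lane % 4) + 8*((i/2) % 2)`[14,1]⇒2
lane 14: gr=3 (14/4), th=2 (14%4)
i=1: r=3+0=3, c=2*2+1=5
row: 2 vs 3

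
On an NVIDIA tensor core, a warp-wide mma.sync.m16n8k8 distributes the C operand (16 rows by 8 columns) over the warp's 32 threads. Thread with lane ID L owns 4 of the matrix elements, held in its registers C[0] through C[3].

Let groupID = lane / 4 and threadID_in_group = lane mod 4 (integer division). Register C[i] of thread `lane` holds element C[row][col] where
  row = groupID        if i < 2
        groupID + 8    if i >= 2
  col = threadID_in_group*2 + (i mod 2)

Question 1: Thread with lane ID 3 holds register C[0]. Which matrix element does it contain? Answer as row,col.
3: G=0,T=3
[0] (0+0,3*2+0) = (0,6)

0,6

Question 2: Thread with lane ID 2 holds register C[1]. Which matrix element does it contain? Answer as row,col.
2: grp=0,tig=2
[1] (0+0,2*2+1) = (0,5)

0,5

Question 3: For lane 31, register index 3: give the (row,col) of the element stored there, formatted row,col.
15,7

lane 31->31/4=7, 31 mod 4=3
i=3  r:7+8->15  c:2·3+1->7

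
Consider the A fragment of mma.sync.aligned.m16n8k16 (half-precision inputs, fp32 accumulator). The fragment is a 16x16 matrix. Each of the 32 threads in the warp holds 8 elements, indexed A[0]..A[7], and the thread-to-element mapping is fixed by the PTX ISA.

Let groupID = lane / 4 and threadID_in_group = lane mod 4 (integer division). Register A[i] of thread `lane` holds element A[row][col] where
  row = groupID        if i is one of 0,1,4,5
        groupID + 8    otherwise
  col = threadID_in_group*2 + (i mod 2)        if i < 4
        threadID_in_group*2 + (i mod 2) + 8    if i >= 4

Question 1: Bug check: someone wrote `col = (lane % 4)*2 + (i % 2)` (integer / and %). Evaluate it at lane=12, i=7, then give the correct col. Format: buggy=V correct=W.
buggy=1 correct=9

`(lane % 4)*2 + (i % 2)`[12,7]->1
12: g=3,t=0
[7] (3+8,0*2+1+8) = (11,9)
col: 1 vs 9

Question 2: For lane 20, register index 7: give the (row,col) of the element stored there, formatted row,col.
13,9

L=20⇒gr=20>>2=5, th=20&3=0
[7]⇒row 5+8=13  col 0·2+1+8=9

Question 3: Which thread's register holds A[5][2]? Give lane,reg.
r: 5->gid=5,r8=0  c: 2->c8=0,tid=1,i&1=0
L=5*4+1=21  i=0*4+0*2+0=0

21,0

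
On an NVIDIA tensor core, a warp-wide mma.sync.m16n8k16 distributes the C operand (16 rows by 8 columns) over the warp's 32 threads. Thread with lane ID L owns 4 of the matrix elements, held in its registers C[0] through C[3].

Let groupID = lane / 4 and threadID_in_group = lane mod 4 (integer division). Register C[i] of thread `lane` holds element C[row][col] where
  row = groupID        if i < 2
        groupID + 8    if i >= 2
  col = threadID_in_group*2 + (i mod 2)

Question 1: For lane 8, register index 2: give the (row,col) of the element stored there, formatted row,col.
10,0

lane 8: grp=2 (8/4), tig=0 (8%4)
i=2: r=2+8=10, c=0*2+0=0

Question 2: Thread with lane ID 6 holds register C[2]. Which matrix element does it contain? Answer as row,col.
9,4

6: gid=1,tid=2
[2] (1+8,2*2+0) = (9,4)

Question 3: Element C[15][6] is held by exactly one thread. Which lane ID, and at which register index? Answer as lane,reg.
r=15->g=7,rb=1  c=6->t=3,b0=0
L=7*4+3=31  i=1*2+0=2

31,2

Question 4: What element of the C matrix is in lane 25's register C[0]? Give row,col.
6,2

lane 25->25/4=6, 25 mod 4=1
i=0  r:6+0->6  c:2·1+0->2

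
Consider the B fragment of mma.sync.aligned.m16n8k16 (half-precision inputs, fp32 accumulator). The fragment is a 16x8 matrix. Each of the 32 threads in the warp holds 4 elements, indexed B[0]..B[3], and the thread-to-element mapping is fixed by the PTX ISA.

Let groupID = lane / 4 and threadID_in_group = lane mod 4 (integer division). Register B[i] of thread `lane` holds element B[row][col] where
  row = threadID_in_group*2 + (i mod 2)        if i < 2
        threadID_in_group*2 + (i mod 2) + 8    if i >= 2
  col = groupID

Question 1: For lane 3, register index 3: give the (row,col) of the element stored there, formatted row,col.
15,0

lane 3=>3/4=0, 3 mod 4=3
i=3  r:2·3+1+8=>15  c:0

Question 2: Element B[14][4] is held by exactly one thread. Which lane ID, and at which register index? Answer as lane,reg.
19,2

c=4⇒gr=4  r=14⇒Rb=1,th=3,odd=0
L=4*4+3=19  i=1*2+0=2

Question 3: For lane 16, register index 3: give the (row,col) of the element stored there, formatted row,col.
lane 16->16/4=4, 16 mod 4=0
i=3  r:2·0+1+8->9  c:4

9,4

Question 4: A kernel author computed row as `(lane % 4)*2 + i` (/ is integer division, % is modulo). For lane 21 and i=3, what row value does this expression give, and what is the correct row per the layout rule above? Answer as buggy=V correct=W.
buggy=5 correct=11

`(lane % 4)*2 + i`[21,3]->5
lane 21: g=5 (21/4), t=1 (21%4)
i=3: r=1*2+1+8=11, c=g=5
row: 5 vs 11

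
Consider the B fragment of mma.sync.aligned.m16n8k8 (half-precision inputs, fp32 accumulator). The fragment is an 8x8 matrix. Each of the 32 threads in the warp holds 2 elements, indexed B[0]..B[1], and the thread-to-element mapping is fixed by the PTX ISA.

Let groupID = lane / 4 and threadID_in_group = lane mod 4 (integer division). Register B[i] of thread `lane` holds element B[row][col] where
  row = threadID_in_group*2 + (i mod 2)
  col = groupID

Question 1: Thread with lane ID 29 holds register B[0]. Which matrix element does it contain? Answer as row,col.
2,7

lane 29: g=7 (29/4), t=1 (29%4)
i=0: r=1*2+0=2, c=g=7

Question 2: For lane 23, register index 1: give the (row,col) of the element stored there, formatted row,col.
lane 23→23/4=5, 23 mod 4=3
i=1  r:2·3+1→7  c:5

7,5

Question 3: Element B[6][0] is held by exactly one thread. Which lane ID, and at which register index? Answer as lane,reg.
c=0->g=0  r=6->t=3,b0=0
L=0*4+3=3  i=0=0

3,0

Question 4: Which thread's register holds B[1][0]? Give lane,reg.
0,1

c: 0->gid=0  r: 1->tid=0,i&1=1
L=0*4+0=0  i=1=1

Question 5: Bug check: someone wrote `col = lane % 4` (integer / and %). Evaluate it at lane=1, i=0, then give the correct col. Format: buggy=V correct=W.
`lane % 4`[1,0]→1
lane 1: G=0 (1/4), T=1 (1%4)
i=0: r=1*2+0=2, c=G=0
col: 1 vs 0

buggy=1 correct=0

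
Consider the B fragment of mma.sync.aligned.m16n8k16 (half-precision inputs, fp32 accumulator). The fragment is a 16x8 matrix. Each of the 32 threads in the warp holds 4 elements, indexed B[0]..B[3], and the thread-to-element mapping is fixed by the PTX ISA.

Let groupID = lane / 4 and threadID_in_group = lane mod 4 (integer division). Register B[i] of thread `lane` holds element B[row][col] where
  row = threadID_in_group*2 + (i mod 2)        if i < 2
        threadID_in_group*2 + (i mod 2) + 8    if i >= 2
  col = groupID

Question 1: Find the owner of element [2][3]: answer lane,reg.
c:3=>grp=3  r:2=>rB=0,tig=1,lo=0
L=3*4+1=13  i=0*2+0=0

13,0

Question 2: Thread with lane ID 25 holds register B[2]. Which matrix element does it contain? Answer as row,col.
L=25=>grp=25>>2=6, tig=25&3=1
[2]=>row 1·2+0+8=10  col grp=6

10,6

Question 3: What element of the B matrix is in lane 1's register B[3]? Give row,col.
1: g=0,t=1
[3] (1*2+1+8,0) = (11,0)

11,0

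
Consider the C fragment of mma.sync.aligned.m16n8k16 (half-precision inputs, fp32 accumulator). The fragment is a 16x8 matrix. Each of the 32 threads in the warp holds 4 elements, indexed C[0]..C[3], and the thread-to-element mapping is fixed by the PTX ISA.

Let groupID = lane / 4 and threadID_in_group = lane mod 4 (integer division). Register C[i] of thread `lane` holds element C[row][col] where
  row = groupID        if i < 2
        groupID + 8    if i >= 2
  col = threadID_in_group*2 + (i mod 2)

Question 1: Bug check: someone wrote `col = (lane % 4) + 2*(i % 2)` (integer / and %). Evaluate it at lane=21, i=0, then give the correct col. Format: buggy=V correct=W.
`(lane % 4) + 2*(i % 2)`[21,0]->1
lane 21: gid=5 (21/4), tid=1 (21%4)
i=0: r=5+0=5, c=1*2+0=2
col: 1 vs 2

buggy=1 correct=2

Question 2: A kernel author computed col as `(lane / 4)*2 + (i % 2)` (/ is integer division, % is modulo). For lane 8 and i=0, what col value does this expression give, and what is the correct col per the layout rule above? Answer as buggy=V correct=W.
buggy=4 correct=0

`(lane / 4)*2 + (i % 2)`[8,0]→4
lane 8: G=2 (8/4), T=0 (8%4)
i=0: r=2+0=2, c=0*2+0=0
col: 4 vs 0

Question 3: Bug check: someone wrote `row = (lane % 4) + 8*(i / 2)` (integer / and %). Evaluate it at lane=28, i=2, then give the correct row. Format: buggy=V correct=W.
buggy=8 correct=15

`(lane % 4) + 8*(i / 2)`[28,2]->8
28: g=7,t=0
[2] (7+8,0*2+0) = (15,0)
row: 8 vs 15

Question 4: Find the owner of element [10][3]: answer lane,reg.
9,3

r:10=>grp=2,rB=1  c:3=>tig=1,lo=1
L=2*4+1=9  i=1*2+1=3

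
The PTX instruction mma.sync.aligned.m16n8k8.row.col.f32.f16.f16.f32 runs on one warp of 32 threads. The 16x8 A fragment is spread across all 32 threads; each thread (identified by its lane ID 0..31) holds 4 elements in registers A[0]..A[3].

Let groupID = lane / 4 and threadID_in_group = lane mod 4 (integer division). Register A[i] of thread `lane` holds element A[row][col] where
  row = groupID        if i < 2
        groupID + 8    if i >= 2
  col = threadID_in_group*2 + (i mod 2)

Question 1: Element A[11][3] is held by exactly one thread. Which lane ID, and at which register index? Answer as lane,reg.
r:11=>grp=3,rB=1  c:3=>tig=1,lo=1
L=3*4+1=13  i=1*2+1=3

13,3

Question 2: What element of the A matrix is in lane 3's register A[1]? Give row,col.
0,7

3: G=0,T=3
[1] (0+0,3*2+1) = (0,7)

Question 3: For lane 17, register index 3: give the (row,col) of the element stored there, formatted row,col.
lane 17: gr=4 (17/4), th=1 (17%4)
i=3: r=4+8=12, c=1*2+1=3

12,3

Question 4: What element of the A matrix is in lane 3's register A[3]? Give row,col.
3: grp=0,tig=3
[3] (0+8,3*2+1) = (8,7)

8,7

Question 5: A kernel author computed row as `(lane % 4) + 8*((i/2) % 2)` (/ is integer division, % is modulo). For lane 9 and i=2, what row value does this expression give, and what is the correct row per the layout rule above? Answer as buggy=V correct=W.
`(lane % 4) + 8*((i/2) % 2)`[9,2]->9
lane 9: g=2 (9/4), t=1 (9%4)
i=2: r=2+8=10, c=1*2+0=2
row: 9 vs 10

buggy=9 correct=10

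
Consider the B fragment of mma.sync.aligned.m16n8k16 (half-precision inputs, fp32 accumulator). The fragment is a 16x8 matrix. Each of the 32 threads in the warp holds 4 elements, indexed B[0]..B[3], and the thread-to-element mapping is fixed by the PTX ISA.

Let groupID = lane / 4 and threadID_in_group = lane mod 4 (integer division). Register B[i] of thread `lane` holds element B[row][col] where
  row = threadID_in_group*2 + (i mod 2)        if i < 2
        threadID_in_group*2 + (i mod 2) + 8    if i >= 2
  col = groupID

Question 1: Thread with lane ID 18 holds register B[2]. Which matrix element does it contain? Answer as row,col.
lane 18: G=4 (18/4), T=2 (18%4)
i=2: r=2*2+0+8=12, c=G=4

12,4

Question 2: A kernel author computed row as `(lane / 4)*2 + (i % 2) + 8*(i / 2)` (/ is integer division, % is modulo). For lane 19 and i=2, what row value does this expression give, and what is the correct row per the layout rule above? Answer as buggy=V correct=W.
buggy=16 correct=14

`(lane / 4)*2 + (i % 2) + 8*(i / 2)`[19,2]=>16
lane 19: grp=4 (19/4), tig=3 (19%4)
i=2: r=3*2+0+8=14, c=grp=4
row: 16 vs 14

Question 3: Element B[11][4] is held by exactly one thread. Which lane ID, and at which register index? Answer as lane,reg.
c=4->g=4  r=11->rb=1,t=1,b0=1
L=4*4+1=17  i=1*2+1=3

17,3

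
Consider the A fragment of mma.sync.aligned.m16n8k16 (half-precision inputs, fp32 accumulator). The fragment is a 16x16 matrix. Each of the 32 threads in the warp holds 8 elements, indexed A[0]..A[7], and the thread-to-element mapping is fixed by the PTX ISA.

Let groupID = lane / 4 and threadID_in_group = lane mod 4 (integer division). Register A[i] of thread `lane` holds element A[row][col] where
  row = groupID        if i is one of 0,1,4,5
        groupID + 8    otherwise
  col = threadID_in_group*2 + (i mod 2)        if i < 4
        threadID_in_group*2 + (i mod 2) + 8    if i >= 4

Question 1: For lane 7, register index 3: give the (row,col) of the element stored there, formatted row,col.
9,7

lane 7: gr=1 (7/4), th=3 (7%4)
i=3: r=1+8=9, c=3*2+1+0=7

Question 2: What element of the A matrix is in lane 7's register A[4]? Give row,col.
lane 7=>7/4=1, 7 mod 4=3
i=4  r:1+0=>1  c:2·3+0+8=>14

1,14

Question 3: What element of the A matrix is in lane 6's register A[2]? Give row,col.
L=6→G=6>>2=1, T=6&3=2
[2]→row 1+8=9  col 2·2+0+0=4

9,4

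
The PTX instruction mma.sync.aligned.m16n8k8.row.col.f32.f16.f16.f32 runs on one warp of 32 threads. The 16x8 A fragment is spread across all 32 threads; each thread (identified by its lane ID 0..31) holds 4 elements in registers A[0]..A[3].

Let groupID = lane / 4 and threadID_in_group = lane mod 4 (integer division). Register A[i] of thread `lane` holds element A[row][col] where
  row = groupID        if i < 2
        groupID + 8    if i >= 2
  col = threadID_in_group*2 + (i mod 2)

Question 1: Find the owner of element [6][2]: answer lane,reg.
25,0

r:6=>grp=6,rB=0  c:2=>tig=1,lo=0
L=6*4+1=25  i=0*2+0=0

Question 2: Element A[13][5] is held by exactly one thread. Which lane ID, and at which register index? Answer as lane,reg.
r: 13->gid=5,r8=1  c: 5->tid=2,i&1=1
L=5*4+2=22  i=1*2+1=3

22,3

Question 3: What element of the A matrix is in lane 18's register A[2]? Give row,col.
lane 18: g=4 (18/4), t=2 (18%4)
i=2: r=4+8=12, c=2*2+0=4

12,4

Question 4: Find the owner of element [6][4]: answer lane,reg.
26,0

r:6=>grp=6,rB=0  c:4=>tig=2,lo=0
L=6*4+2=26  i=0*2+0=0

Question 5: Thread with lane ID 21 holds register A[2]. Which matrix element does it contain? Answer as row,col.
13,2

21: g=5,t=1
[2] (5+8,1*2+0) = (13,2)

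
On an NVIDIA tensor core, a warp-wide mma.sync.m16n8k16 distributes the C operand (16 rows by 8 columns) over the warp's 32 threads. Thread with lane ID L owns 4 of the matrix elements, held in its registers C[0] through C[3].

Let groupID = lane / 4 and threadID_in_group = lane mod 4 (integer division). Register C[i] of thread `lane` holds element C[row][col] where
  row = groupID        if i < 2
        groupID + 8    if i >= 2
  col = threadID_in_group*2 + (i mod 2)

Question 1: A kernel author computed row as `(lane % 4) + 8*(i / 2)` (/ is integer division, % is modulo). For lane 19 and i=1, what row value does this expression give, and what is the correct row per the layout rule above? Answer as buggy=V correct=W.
buggy=3 correct=4

`(lane % 4) + 8*(i / 2)`[19,1]->3
lane 19: gid=4 (19/4), tid=3 (19%4)
i=1: r=4+0=4, c=3*2+1=7
row: 3 vs 4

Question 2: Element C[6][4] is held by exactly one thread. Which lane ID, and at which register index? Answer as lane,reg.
r: 6->gid=6,r8=0  c: 4->tid=2,i&1=0
L=6*4+2=26  i=0*2+0=0

26,0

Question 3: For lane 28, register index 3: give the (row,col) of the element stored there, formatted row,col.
lane 28: grp=7 (28/4), tig=0 (28%4)
i=3: r=7+8=15, c=0*2+1=1

15,1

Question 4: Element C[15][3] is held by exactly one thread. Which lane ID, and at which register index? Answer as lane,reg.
29,3

r=15->g=7,rb=1  c=3->t=1,b0=1
L=7*4+1=29  i=1*2+1=3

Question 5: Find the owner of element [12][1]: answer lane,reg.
16,3

r=12⇒gr=4,Rb=1  c=1⇒th=0,odd=1
L=4*4+0=16  i=1*2+1=3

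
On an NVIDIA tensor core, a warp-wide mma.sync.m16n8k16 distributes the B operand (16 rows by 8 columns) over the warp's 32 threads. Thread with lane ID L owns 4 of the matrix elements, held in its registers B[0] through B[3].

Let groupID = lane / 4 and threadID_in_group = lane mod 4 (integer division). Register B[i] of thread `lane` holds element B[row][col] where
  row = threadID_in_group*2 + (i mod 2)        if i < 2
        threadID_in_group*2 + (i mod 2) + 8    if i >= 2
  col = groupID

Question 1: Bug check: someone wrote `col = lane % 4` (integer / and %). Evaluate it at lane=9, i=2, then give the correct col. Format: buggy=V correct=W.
buggy=1 correct=2

`lane % 4`[9,2]->1
lane 9->9/4=2, 9 mod 4=1
i=2  r:2·1+0+8->10  c:2
col: 1 vs 2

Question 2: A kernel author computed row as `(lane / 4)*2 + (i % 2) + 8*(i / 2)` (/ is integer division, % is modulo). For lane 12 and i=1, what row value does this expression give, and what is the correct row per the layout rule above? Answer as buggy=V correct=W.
`(lane / 4)*2 + (i % 2) + 8*(i / 2)`[12,1]=>7
12: grp=3,tig=0
[1] (0*2+1+0,3) = (1,3)
row: 7 vs 1

buggy=7 correct=1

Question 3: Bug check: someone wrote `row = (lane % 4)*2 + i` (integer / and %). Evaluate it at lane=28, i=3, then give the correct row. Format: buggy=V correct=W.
`(lane % 4)*2 + i`[28,3]⇒3
28: gr=7,th=0
[3] (0*2+1+8,7) = (9,7)
row: 3 vs 9

buggy=3 correct=9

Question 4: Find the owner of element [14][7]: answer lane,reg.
c:7=>grp=7  r:14=>rB=1,tig=3,lo=0
L=7*4+3=31  i=1*2+0=2

31,2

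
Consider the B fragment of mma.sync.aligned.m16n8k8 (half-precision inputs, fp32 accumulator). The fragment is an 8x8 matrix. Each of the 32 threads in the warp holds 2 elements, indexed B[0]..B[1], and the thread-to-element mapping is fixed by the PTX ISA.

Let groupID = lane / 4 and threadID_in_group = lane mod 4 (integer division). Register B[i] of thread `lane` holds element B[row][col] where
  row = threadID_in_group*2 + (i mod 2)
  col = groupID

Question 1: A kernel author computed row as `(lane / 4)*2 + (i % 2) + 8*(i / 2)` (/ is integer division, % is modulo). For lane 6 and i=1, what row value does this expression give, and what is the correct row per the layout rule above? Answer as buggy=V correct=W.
buggy=3 correct=5

`(lane / 4)*2 + (i % 2) + 8*(i / 2)`[6,1]=>3
lane 6: grp=1 (6/4), tig=2 (6%4)
i=1: r=2*2+1=5, c=grp=1
row: 3 vs 5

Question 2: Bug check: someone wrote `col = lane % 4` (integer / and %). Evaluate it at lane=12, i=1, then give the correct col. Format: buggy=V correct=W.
`lane % 4`[12,1]->0
L=12->gid=12>>2=3, tid=12&3=0
[1]->row 0·2+1=1  col gid=3
col: 0 vs 3

buggy=0 correct=3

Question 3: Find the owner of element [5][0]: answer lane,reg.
c:0=>grp=0  r:5=>tig=2,lo=1
L=0*4+2=2  i=1=1

2,1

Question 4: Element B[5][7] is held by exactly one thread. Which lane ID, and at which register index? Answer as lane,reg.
c=7⇒gr=7  r=5⇒th=2,odd=1
L=7*4+2=30  i=1=1

30,1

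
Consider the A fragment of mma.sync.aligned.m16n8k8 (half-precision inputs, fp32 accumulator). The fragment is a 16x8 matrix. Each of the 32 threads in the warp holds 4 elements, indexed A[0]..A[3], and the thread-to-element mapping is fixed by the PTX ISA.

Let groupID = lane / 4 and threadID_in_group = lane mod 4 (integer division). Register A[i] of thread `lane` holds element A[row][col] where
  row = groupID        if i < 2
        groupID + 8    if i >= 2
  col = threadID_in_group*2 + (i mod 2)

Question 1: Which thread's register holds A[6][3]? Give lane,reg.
r: 6->gid=6,r8=0  c: 3->tid=1,i&1=1
L=6*4+1=25  i=0*2+1=1

25,1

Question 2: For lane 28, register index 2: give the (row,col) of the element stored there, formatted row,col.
15,0

lane 28: g=7 (28/4), t=0 (28%4)
i=2: r=7+8=15, c=0*2+0=0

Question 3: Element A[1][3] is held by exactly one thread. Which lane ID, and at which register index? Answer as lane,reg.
r: 1->gid=1,r8=0  c: 3->tid=1,i&1=1
L=1*4+1=5  i=0*2+1=1

5,1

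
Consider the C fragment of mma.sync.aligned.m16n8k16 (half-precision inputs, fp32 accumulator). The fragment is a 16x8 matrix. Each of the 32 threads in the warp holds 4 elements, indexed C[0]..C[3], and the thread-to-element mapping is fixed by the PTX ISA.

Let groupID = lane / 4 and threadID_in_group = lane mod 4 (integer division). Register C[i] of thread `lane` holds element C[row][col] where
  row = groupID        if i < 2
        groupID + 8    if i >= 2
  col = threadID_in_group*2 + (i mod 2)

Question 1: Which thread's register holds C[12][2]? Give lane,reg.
r=12⇒gr=4,Rb=1  c=2⇒th=1,odd=0
L=4*4+1=17  i=1*2+0=2

17,2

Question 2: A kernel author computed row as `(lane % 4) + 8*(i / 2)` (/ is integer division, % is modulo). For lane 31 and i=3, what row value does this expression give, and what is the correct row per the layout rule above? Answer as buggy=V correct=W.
`(lane % 4) + 8*(i / 2)`[31,3]→11
lane 31→31/4=7, 31 mod 4=3
i=3  r:7+8→15  c:2·3+1→7
row: 11 vs 15

buggy=11 correct=15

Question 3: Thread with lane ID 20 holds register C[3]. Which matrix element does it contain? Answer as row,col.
13,1

L=20->gid=20>>2=5, tid=20&3=0
[3]->row 5+8=13  col 0·2+1=1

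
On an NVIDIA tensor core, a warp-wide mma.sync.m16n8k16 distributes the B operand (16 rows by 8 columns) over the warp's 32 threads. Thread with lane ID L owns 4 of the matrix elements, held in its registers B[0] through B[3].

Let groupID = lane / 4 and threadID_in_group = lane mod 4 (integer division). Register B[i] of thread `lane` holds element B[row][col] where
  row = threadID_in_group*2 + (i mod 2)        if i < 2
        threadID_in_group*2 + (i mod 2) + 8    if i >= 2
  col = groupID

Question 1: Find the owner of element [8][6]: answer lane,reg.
24,2

c=6→G=6  r=8→rhi=1,T=0,p=0
L=6*4+0=24  i=1*2+0=2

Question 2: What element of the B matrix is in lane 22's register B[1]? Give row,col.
5,5

lane 22→22/4=5, 22 mod 4=2
i=1  r:2·2+1+0→5  c:5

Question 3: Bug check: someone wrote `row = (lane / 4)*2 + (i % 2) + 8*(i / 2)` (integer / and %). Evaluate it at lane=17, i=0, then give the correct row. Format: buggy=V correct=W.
`(lane / 4)*2 + (i % 2) + 8*(i / 2)`[17,0]→8
17: G=4,T=1
[0] (1*2+0+0,4) = (2,4)
row: 8 vs 2

buggy=8 correct=2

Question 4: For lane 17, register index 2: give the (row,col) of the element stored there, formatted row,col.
10,4

lane 17: g=4 (17/4), t=1 (17%4)
i=2: r=1*2+0+8=10, c=g=4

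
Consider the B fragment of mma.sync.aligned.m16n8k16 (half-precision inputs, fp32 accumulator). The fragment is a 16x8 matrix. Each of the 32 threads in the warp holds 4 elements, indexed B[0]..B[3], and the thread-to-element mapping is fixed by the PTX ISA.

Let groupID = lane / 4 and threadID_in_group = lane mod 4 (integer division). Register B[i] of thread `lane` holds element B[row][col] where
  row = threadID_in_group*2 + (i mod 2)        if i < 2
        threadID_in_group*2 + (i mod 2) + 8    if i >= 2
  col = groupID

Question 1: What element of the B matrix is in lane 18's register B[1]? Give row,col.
5,4

lane 18=>18/4=4, 18 mod 4=2
i=1  r:2·2+1+0=>5  c:4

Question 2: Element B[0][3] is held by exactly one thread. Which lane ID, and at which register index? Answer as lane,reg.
c=3⇒gr=3  r=0⇒Rb=0,th=0,odd=0
L=3*4+0=12  i=0*2+0=0

12,0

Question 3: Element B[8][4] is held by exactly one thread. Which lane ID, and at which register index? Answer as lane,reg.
16,2

c=4->g=4  r=8->rb=1,t=0,b0=0
L=4*4+0=16  i=1*2+0=2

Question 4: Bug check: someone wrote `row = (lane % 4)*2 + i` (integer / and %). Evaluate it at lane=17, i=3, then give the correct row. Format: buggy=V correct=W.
`(lane % 4)*2 + i`[17,3]→5
lane 17: G=4 (17/4), T=1 (17%4)
i=3: r=1*2+1+8=11, c=G=4
row: 5 vs 11

buggy=5 correct=11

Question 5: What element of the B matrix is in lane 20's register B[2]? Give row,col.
L=20⇒gr=20>>2=5, th=20&3=0
[2]⇒row 0·2+0+8=8  col gr=5

8,5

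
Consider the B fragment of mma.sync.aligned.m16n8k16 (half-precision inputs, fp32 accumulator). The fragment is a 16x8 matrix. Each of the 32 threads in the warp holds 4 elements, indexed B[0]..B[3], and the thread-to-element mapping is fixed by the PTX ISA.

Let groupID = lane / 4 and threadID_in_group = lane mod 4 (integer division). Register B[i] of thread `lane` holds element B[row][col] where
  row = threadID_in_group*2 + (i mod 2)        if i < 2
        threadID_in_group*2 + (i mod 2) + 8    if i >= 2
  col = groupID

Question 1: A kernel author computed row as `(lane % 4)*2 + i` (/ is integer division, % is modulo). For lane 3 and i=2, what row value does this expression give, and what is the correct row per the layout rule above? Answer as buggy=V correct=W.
`(lane % 4)*2 + i`[3,2]=>8
lane 3=>3/4=0, 3 mod 4=3
i=2  r:2·3+0+8=>14  c:0
row: 8 vs 14

buggy=8 correct=14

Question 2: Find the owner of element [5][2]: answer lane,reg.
10,1

c=2→G=2  r=5→rhi=0,T=2,p=1
L=2*4+2=10  i=0*2+1=1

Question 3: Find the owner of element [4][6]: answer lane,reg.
26,0

c: 6->gid=6  r: 4->r8=0,tid=2,i&1=0
L=6*4+2=26  i=0*2+0=0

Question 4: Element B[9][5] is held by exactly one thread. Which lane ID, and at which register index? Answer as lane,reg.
20,3

c=5→G=5  r=9→rhi=1,T=0,p=1
L=5*4+0=20  i=1*2+1=3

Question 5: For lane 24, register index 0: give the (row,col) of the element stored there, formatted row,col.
0,6

lane 24: g=6 (24/4), t=0 (24%4)
i=0: r=0*2+0+0=0, c=g=6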